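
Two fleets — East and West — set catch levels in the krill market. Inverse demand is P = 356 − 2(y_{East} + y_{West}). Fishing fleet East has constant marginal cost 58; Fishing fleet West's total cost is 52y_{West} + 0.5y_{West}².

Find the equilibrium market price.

168.25

Fishing fleet East's profit: π = y_{East}(356 − 2(y_{East} + y_{West})) − 58y_{East}.
∂π/∂y_{East} = 298 − 4y_{East} − 2y_{West} = 0, so y_{East} = 74.5 − 0.5y_{West}.
For West: ∂π/∂y_{West} = 304 − 5y_{West} − 2y_{East} = 0 ⇒ y_{West} = 60.8 − 0.4y_{East}.
Solving the two reaction functions simultaneously: (1 − (−0.5)(−0.4))y_{East} = 74.5 − 0.5·60.8, so 0.8y_{East} = 44.1 and y_{East} = 55.125.
Then y_{West} = 60.8 − 0.4·55.125 = 38.75.
Equilibrium price: P = 356 − 2·93.875 = 168.25.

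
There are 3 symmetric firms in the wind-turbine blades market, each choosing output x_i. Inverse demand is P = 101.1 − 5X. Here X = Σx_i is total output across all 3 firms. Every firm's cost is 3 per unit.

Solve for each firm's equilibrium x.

A representative firm's profit is π_i = x_i(101.1 − 5X) − 3x_i, with X = x_i + Σ_{j≠i} x_j.
First-order condition: 98.1 − 10x_i − 5Σ_{j≠i} x_j = 0.
With identical firms, set every x_j = x: then 98.1 − 10x − 10x = 0, i.e. x = 98.1/20 = 4.905.

4.905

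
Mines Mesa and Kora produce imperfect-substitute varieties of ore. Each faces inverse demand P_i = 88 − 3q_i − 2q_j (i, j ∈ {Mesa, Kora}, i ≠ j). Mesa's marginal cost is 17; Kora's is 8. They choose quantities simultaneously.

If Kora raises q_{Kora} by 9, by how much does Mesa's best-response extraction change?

Mine Mesa's profit: π = q_{Mesa}(88 − 3q_{Mesa} − 2q_{Kora}) − 17q_{Mesa}.
∂π/∂q_{Mesa} = 71 − 6q_{Mesa} − 2q_{Kora} = 0 ⇒ q_{Mesa} = 71/6 − (1/3)q_{Kora}.
The reaction-function slope is −1/3, so a 9-unit rise in q_{Kora} moves q_{Mesa} by −1/3 × 9 = −3. Mesa's best response falls — the actions are strategic substitutes.

-3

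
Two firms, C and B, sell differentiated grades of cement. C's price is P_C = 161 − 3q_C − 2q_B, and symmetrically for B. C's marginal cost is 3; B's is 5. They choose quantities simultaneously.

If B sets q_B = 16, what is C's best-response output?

Firm C's profit: π = q_C(161 − 3q_C − 2q_B) − 3q_C.
∂π/∂q_C = 158 − 6q_C − 2q_B = 0 ⇒ q_C = 79/3 − (1/3)q_B.
At q_B = 16: q_C = 79/3 − (1/3)·16 = 21.

21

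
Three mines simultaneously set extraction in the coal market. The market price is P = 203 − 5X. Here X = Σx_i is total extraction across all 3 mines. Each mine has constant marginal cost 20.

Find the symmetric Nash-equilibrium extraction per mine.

A representative mine's profit is π_i = x_i(203 − 5X) − 20x_i, with X = x_i + Σ_{j≠i} x_j.
First-order condition: 183 − 10x_i − 5Σ_{j≠i} x_j = 0.
With identical mines, set every x_j = x: then 183 − 10x − 10x = 0, i.e. x = 183/20 = 9.15.

9.15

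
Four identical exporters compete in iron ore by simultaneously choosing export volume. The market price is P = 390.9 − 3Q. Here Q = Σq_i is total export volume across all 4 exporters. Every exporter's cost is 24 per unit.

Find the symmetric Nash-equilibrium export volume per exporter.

A representative exporter's profit is π_i = q_i(390.9 − 3Q) − 24q_i, with Q = q_i + Σ_{j≠i} q_j.
First-order condition: 366.9 − 6q_i − 3Σ_{j≠i} q_j = 0.
Imposing symmetry (q_j = q for all j) turns Σ_{j≠i} q_j into 3q, so 366.9 = 15q and q = 24.46.

24.46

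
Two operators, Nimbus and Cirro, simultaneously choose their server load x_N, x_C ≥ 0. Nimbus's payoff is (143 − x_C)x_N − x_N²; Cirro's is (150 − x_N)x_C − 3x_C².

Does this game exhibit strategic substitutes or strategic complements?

Expanding Nimbus's payoff: 143x_N − x_Cx_N − x_N².
∂π/∂x_N = 143 − x_C − 2x_N = 0, so x_N = 71.5 − 0.5x_C.
The best-response slope dx_N/dx_C = −0.5 < 0: the reaction function is downward-sloping, so the choices are strategic substitutes.

strategic substitutes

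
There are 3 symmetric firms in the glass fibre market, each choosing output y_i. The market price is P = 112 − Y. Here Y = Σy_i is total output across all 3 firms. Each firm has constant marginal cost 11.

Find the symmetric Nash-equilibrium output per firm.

A representative firm's profit is π_i = y_i(112 − Y) − 11y_i, with Y = y_i + Σ_{j≠i} y_j.
First-order condition: 101 − 2y_i − Σ_{j≠i} y_j = 0.
With identical firms, set every y_j = y: then 101 − 2y − 2y = 0, i.e. y = 101/4 = 25.25.

25.25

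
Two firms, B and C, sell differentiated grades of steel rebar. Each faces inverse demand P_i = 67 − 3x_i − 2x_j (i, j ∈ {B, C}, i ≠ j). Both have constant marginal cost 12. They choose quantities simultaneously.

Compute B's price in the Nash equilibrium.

32.625

Firm B's profit: π = x_B(67 − 3x_B − 2x_C) − 12x_B.
∂π/∂x_B = 55 − 6x_B − 2x_C = 0 ⇒ x_B = 55/6 − (1/3)x_C.
By symmetry x_C = x_B; substituting into the reaction function, (4/3)x_B = 55/6 and x_B = 6.875.
P_B = 67 − 3·6.875 − 2·6.875 = 32.625.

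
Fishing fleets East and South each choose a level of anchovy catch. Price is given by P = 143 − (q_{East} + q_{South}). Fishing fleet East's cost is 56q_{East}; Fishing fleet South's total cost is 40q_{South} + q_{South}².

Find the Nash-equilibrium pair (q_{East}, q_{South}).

35, 17

Fishing fleet East's profit: π = q_{East}(143 − (q_{East} + q_{South})) − 56q_{East}.
∂π/∂q_{East} = 87 − 2q_{East} − q_{South} = 0, so q_{East} = 43.5 − 0.5q_{South}.
For South: ∂π/∂q_{South} = 103 − 4q_{South} − q_{East} = 0 ⇒ q_{South} = 25.75 − 0.25q_{East}.
Plugging q_{South} into East's best response: q_{East} = 43.5 − 0.5(25.75 − 0.25q_{East}) ⇒ 0.875q_{East} = 30.625, so q_{East} = 35.
Then q_{South} = 25.75 − 0.25·35 = 17.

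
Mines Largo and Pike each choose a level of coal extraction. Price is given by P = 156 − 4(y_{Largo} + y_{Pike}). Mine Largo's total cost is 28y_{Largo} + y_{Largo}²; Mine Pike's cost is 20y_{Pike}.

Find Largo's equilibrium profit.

281.25

Mine Largo's profit: π = y_{Largo}(156 − 4(y_{Largo} + y_{Pike})) − 28y_{Largo} − y_{Largo}².
∂π/∂y_{Largo} = 128 − 10y_{Largo} − 4y_{Pike} = 0, so y_{Largo} = 12.8 − 0.4y_{Pike}.
For Pike: ∂π/∂y_{Pike} = 136 − 8y_{Pike} − 4y_{Largo} = 0 ⇒ y_{Pike} = 17 − 0.5y_{Largo}.
Plugging y_{Pike} into Largo's best response: y_{Largo} = 12.8 − 0.4(17 − 0.5y_{Largo}) ⇒ 0.8y_{Largo} = 6, so y_{Largo} = 7.5.
Then y_{Pike} = 17 − 0.5·7.5 = 13.25.
Price P = 156 − 4·20.75 = 73.
Largo's profit: (73 − 28)·7.5 − (7.5)² = 281.25.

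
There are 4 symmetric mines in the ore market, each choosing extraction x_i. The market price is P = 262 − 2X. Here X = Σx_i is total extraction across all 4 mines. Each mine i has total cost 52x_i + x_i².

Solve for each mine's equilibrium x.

17.5

A representative mine's profit is π_i = x_i(262 − 2X) − 52x_i − x_i², with X = x_i + Σ_{j≠i} x_j.
First-order condition: 210 − 6x_i − 2Σ_{j≠i} x_j = 0.
With identical mines, set every x_j = x: then 210 − 6x − 6x = 0, i.e. x = 210/12 = 17.5.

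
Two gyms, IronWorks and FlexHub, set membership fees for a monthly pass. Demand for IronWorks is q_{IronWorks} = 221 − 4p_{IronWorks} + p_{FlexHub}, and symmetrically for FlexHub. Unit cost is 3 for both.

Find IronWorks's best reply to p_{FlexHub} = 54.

35.875

IronWorks's profit: π = (p_{IronWorks} − 3)(221 − 4p_{IronWorks} + p_{FlexHub}).
∂π/∂p_{IronWorks} = 233 − 8p_{IronWorks} + p_{FlexHub} = 0 ⇒ p_{IronWorks} = 29.125 + 0.125p_{FlexHub}.
At p_{FlexHub} = 54: p_{IronWorks} = 29.125 + 0.125·54 = 35.875.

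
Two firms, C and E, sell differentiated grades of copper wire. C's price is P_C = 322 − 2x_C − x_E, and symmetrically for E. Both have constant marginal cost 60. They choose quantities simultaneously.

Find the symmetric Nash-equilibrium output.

Firm C's profit: π = x_C(322 − 2x_C − x_E) − 60x_C.
∂π/∂x_C = 262 − 4x_C − x_E = 0 ⇒ x_C = 65.5 − 0.25x_E.
The game is symmetric, so in equilibrium x_E = x_C: the reaction function gives 1.25x_C = 65.5, hence x_C = 52.4.

52.4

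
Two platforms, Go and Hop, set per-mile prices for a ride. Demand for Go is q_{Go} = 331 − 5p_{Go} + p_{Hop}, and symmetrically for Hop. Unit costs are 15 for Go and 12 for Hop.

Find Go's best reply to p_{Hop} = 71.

47.7

Go's profit: π = (p_{Go} − 15)(331 − 5p_{Go} + p_{Hop}).
∂π/∂p_{Go} = 406 − 10p_{Go} + p_{Hop} = 0 ⇒ p_{Go} = 40.6 + 0.1p_{Hop}.
At p_{Hop} = 71: p_{Go} = 40.6 + 0.1·71 = 47.7.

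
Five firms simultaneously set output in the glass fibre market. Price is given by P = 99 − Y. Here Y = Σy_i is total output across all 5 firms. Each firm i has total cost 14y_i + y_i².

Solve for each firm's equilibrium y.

10.625

A representative firm's profit is π_i = y_i(99 − Y) − 14y_i − y_i², with Y = y_i + Σ_{j≠i} y_j.
First-order condition: 85 − 4y_i − Σ_{j≠i} y_j = 0.
Imposing symmetry (y_j = y for all j) turns Σ_{j≠i} y_j into 4y, so 85 = 8y and y = 10.625.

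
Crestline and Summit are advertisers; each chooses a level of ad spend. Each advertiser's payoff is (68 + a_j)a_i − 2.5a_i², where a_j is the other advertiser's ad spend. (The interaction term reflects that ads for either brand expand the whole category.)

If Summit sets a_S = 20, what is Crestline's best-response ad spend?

17.6

Crestline's payoff is (68 + a_S)a_C − 2.5a_C².
∂π/∂a_C = 68 + a_S − 5a_C = 0, so a_C = 13.6 + 0.2a_S.
At a_S = 20: a_C = 13.6 + 0.2·20 = 17.6.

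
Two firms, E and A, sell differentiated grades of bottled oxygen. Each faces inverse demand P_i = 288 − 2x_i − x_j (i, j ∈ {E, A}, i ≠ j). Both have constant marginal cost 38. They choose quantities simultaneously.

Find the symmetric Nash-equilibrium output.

50

Firm E's profit: π = x_E(288 − 2x_E − x_A) − 38x_E.
∂π/∂x_E = 250 − 4x_E − x_A = 0 ⇒ x_E = 62.5 − 0.25x_A.
By symmetry x_A = x_E; substituting into the reaction function, 1.25x_E = 62.5 and x_E = 50.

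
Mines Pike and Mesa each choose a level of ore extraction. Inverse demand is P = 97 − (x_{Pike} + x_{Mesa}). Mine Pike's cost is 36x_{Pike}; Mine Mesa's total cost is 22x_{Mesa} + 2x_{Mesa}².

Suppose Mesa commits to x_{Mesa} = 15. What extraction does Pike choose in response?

23

Mine Pike's profit: π = x_{Pike}(97 − (x_{Pike} + x_{Mesa})) − 36x_{Pike}.
∂π/∂x_{Pike} = 61 − 2x_{Pike} − x_{Mesa} = 0, so x_{Pike} = 30.5 − 0.5x_{Mesa}.
At x_{Mesa} = 15: x_{Pike} = 30.5 − 0.5·15 = 23.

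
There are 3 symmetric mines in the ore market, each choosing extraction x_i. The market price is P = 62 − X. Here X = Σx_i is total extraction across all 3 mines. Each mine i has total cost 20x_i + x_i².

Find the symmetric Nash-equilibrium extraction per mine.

7

A representative mine's profit is π_i = x_i(62 − X) − 20x_i − x_i², with X = x_i + Σ_{j≠i} x_j.
First-order condition: 42 − 4x_i − Σ_{j≠i} x_j = 0.
Imposing symmetry (x_j = x for all j) turns Σ_{j≠i} x_j into 2x, so 42 = 6x and x = 7.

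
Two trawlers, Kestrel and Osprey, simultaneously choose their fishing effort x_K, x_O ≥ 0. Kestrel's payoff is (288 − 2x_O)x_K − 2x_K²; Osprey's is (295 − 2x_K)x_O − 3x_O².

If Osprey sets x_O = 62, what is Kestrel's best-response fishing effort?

41

Expanding Kestrel's payoff: 288x_K − 2x_Ox_K − 2x_K².
∂π/∂x_K = 288 − 2x_O − 4x_K = 0, so x_K = 72 − 0.5x_O.
At x_O = 62: x_K = 72 − 0.5·62 = 41.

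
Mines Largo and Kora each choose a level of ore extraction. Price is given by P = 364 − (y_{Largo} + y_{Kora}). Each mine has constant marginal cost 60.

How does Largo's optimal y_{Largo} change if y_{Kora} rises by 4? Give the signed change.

Mine Largo's profit: π = y_{Largo}(364 − (y_{Largo} + y_{Kora})) − 60y_{Largo}.
∂π/∂y_{Largo} = 304 − 2y_{Largo} − y_{Kora} = 0, so y_{Largo} = 152 − 0.5y_{Kora}.
The reaction-function slope is −0.5, so a 4-unit rise in y_{Kora} moves y_{Largo} by −0.5 × 4 = −2. Largo's best response falls — the actions are strategic substitutes.

-2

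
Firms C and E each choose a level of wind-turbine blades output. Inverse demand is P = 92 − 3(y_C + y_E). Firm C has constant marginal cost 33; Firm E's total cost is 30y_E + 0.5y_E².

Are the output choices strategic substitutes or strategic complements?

strategic substitutes

Firm C's profit: π = y_C(92 − 3(y_C + y_E)) − 33y_C.
∂π/∂y_C = 59 − 6y_C − 3y_E = 0, so y_C = 59/6 − 0.5y_E.
The best-response slope dy_C/dy_E = −0.5 < 0: the reaction function is downward-sloping, so the choices are strategic substitutes.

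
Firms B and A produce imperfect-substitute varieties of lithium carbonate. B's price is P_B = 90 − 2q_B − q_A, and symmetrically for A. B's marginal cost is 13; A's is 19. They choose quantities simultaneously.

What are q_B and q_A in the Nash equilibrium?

Firm B's profit: π = q_B(90 − 2q_B − q_A) − 13q_B.
∂π/∂q_B = 77 − 4q_B − q_A = 0 ⇒ q_B = 19.25 − 0.25q_A.
Similarly q_A = 17.75 − 0.25q_B.
Solving the two reaction functions simultaneously: (1 − (−0.25)(−0.25))q_B = 19.25 − 0.25·17.75, so 0.9375q_B = 14.8125 and q_B = 15.8.
Then q_A = 17.75 − 0.25·15.8 = 13.8.

15.8, 13.8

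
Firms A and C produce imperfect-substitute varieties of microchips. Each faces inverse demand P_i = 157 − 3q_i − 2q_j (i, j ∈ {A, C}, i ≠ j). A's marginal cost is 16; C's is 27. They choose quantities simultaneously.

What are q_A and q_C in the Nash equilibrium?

18.3125, 15.5625

Firm A's profit: π = q_A(157 − 3q_A − 2q_C) − 16q_A.
∂π/∂q_A = 141 − 6q_A − 2q_C = 0 ⇒ q_A = 23.5 − (1/3)q_C.
Similarly q_C = 65/3 − (1/3)q_A.
Plugging q_C into A's best response: q_A = 23.5 − (1/3)(65/3 − (1/3)q_A) ⇒ (8/9)q_A = 293/18, so q_A = 18.3125.
Then q_C = 65/3 − (1/3)·18.3125 = 15.5625.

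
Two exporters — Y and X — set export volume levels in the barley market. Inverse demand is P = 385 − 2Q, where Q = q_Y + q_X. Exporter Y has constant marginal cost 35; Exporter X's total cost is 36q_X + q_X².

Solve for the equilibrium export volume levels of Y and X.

70.1, 34.8

Exporter Y's profit: π = q_Y(385 − 2(q_Y + q_X)) − 35q_Y.
∂π/∂q_Y = 350 − 4q_Y − 2q_X = 0, so q_Y = 87.5 − 0.5q_X.
For X: ∂π/∂q_X = 349 − 6q_X − 2q_Y = 0 ⇒ q_X = 349/6 − (1/3)q_Y.
Plugging q_X into Y's best response: q_Y = 87.5 − 0.5(349/6 − (1/3)q_Y) ⇒ (5/6)q_Y = 701/12, so q_Y = 70.1.
Then q_X = 349/6 − (1/3)·70.1 = 34.8.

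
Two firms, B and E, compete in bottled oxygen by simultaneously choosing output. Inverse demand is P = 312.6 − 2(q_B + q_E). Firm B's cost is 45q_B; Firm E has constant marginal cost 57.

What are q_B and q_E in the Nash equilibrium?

46.6, 40.6

Firm B's profit: π = q_B(312.6 − 2(q_B + q_E)) − 45q_B.
∂π/∂q_B = 267.6 − 4q_B − 2q_E = 0, so q_B = 66.9 − 0.5q_E.
By the same steps for E: q_E = 63.9 − 0.5q_B.
Substituting the second reaction function into the first: q_B = 66.9 − 0.5(63.9 − 0.5q_B), which gives 0.75q_B = 34.95 ⇒ q_B = 46.6.
Then q_E = 63.9 − 0.5·46.6 = 40.6.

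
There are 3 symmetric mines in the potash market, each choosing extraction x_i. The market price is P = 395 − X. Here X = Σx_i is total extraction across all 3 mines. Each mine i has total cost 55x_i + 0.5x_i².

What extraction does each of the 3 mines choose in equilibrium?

68

A representative mine's profit is π_i = x_i(395 − X) − 55x_i − 0.5x_i², with X = x_i + Σ_{j≠i} x_j.
First-order condition: 340 − 3x_i − Σ_{j≠i} x_j = 0.
With identical mines, set every x_j = x: then 340 − 3x − 2x = 0, i.e. x = 340/5 = 68.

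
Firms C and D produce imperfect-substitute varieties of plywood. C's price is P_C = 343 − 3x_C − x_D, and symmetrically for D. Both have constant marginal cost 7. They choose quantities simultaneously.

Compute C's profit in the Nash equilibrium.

6912

Firm C's profit: π = x_C(343 − 3x_C − x_D) − 7x_C.
∂π/∂x_C = 336 − 6x_C − x_D = 0 ⇒ x_C = 56 − (1/6)x_D.
By symmetry x_D = x_C; substituting into the reaction function, (7/6)x_C = 56 and x_C = 48.
P_C = 343 − 3·48 − 48 = 151.
Profit = (151 − 7)·48 = 6912.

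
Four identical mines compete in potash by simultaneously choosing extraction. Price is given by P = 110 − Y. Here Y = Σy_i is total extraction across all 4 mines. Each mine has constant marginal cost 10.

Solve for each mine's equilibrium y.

A representative mine's profit is π_i = y_i(110 − Y) − 10y_i, with Y = y_i + Σ_{j≠i} y_j.
First-order condition: 100 − 2y_i − Σ_{j≠i} y_j = 0.
In a symmetric equilibrium every mine chooses the same y, so Σ_{j≠i} y_j = 3y. The condition becomes 100 − 5y = 0, giving y = 100/5 = 20.

20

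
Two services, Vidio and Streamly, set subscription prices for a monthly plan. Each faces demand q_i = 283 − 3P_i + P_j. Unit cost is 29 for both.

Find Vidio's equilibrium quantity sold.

135

Vidio's profit: π = (P_{Vidio} − 29)(283 − 3P_{Vidio} + P_{Streamly}).
∂π/∂P_{Vidio} = 370 − 6P_{Vidio} + P_{Streamly} = 0 ⇒ P_{Vidio} = 185/3 + (1/6)P_{Streamly}.
By symmetry P_{Streamly} = P_{Vidio}; substituting into the reaction function, (5/6)P_{Vidio} = 185/3 and P_{Vidio} = 74.
q_{Vidio} = 283 − 3·74 + 74 = 135.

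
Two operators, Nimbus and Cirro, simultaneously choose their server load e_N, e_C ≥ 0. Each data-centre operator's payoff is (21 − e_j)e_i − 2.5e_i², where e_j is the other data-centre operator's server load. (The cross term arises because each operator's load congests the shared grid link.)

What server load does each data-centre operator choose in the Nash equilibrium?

Nimbus's payoff is (21 − e_C)e_N − 2.5e_N².
∂π/∂e_N = 21 − e_C − 5e_N = 0, so e_N = 4.2 − 0.2e_C.
By symmetry e_C = e_N; substituting into the reaction function, 1.2e_N = 4.2 and e_N = 3.5.

3.5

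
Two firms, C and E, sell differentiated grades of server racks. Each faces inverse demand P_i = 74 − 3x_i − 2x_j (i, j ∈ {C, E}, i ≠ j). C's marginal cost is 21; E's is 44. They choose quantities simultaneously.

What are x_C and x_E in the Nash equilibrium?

Firm C's profit: π = x_C(74 − 3x_C − 2x_E) − 21x_C.
∂π/∂x_C = 53 − 6x_C − 2x_E = 0 ⇒ x_C = 53/6 − (1/3)x_E.
Similarly x_E = 5 − (1/3)x_C.
Substituting the second reaction function into the first: x_C = 53/6 − (1/3)(5 − (1/3)x_C), which gives (8/9)x_C = 43/6 ⇒ x_C = 8.0625.
Then x_E = 5 − (1/3)·8.0625 = 2.3125.

8.0625, 2.3125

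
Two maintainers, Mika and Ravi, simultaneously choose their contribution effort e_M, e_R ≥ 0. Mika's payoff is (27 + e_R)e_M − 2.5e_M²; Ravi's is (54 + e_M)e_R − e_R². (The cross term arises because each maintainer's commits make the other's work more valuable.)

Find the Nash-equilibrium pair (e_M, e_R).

Expanding Mika's payoff: 27e_M + e_Re_M − 2.5e_M².
∂π/∂e_M = 27 + e_R − 5e_M = 0, so e_M = 5.4 + 0.2e_R.
Likewise for Ravi: e_R = 27 + 0.5e_M.
Solving the two reaction functions simultaneously: (1 − (0.2)(0.5))e_M = 5.4 + 0.2·27, so 0.9e_M = 10.8 and e_M = 12.
Then e_R = 27 + 0.5·12 = 33.

12, 33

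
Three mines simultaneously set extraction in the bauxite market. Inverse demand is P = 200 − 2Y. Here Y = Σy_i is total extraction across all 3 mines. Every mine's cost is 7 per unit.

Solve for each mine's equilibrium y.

A representative mine's profit is π_i = y_i(200 − 2Y) − 7y_i, with Y = y_i + Σ_{j≠i} y_j.
First-order condition: 193 − 4y_i − 2Σ_{j≠i} y_j = 0.
With identical mines, set every y_j = y: then 193 − 4y − 4y = 0, i.e. y = 193/8 = 24.125.

24.125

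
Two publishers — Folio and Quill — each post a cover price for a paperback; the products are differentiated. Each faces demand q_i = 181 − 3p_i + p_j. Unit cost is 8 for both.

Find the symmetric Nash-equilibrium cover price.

41

Folio's profit: π = (p_{Folio} − 8)(181 − 3p_{Folio} + p_{Quill}).
∂π/∂p_{Folio} = 205 − 6p_{Folio} + p_{Quill} = 0 ⇒ p_{Folio} = 205/6 + (1/6)p_{Quill}.
Setting p_{Folio} = p_{Quill} in the reaction function: p_{Folio} = 205/6 + (1/6)p_{Folio}, so p_{Folio} = (205/6) / (5/6) = 41.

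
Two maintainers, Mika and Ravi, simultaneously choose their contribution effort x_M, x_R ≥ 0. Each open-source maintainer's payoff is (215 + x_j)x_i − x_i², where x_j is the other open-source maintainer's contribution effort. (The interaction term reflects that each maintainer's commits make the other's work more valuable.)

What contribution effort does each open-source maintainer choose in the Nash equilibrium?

215

Mika's payoff is (215 + x_R)x_M − x_M².
∂π/∂x_M = 215 + x_R − 2x_M = 0, so x_M = 107.5 + 0.5x_R.
Setting x_M = x_R in the reaction function: x_M = 107.5 + 0.5x_M, so x_M = 107.5 / 0.5 = 215.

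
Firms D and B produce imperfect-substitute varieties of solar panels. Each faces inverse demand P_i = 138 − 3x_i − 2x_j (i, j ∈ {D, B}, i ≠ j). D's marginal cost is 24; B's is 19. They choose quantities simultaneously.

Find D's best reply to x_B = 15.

Firm D's profit: π = x_D(138 − 3x_D − 2x_B) − 24x_D.
∂π/∂x_D = 114 − 6x_D − 2x_B = 0 ⇒ x_D = 19 − (1/3)x_B.
At x_B = 15: x_D = 19 − (1/3)·15 = 14.

14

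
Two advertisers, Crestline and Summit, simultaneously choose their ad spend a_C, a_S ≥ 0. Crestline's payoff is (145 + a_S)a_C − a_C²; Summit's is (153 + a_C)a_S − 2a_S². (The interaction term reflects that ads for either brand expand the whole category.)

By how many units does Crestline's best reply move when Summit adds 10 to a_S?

Expanding Crestline's payoff: 145a_C + a_Sa_C − a_C².
∂π/∂a_C = 145 + a_S − 2a_C = 0, so a_C = 72.5 + 0.5a_S.
The reaction-function slope is 0.5, so a 10-unit rise in a_S moves a_C by 0.5 × 10 = 5. Crestline's best response rises — the actions are strategic complements.

5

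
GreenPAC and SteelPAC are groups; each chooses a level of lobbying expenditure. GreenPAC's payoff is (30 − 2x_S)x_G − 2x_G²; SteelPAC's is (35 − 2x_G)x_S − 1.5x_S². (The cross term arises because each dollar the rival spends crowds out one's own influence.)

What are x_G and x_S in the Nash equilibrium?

2.5, 10

Expanding GreenPAC's payoff: 30x_G − 2x_Sx_G − 2x_G².
∂π/∂x_G = 30 − 2x_S − 4x_G = 0, so x_G = 7.5 − 0.5x_S.
Likewise for SteelPAC: x_S = 35/3 − (2/3)x_G.
Plugging x_S into GreenPAC's best response: x_G = 7.5 − 0.5(35/3 − (2/3)x_G) ⇒ (2/3)x_G = 5/3, so x_G = 2.5.
Then x_S = 35/3 − (2/3)·2.5 = 10.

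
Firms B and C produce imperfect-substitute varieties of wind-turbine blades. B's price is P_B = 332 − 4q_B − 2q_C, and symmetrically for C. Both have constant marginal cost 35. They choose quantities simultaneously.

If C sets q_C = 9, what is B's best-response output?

34.875

Firm B's profit: π = q_B(332 − 4q_B − 2q_C) − 35q_B.
∂π/∂q_B = 297 − 8q_B − 2q_C = 0 ⇒ q_B = 37.125 − 0.25q_C.
At q_C = 9: q_B = 37.125 − 0.25·9 = 34.875.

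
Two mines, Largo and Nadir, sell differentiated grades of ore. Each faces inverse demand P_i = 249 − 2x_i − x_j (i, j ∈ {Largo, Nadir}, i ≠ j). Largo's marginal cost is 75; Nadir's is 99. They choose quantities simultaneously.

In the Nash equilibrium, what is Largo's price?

147.8

Mine Largo's profit: π = x_{Largo}(249 − 2x_{Largo} − x_{Nadir}) − 75x_{Largo}.
∂π/∂x_{Largo} = 174 − 4x_{Largo} − x_{Nadir} = 0 ⇒ x_{Largo} = 43.5 − 0.25x_{Nadir}.
Similarly x_{Nadir} = 37.5 − 0.25x_{Largo}.
Substituting the second reaction function into the first: x_{Largo} = 43.5 − 0.25(37.5 − 0.25x_{Largo}), which gives 0.9375x_{Largo} = 34.125 ⇒ x_{Largo} = 36.4.
Then x_{Nadir} = 37.5 − 0.25·36.4 = 28.4.
P_{Largo} = 249 − 2·36.4 − 28.4 = 147.8.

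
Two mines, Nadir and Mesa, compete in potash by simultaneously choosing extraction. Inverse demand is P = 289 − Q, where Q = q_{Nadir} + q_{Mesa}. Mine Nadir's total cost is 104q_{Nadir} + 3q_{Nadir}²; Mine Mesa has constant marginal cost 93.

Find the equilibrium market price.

Mine Nadir's profit: π = q_{Nadir}(289 − (q_{Nadir} + q_{Mesa})) − 104q_{Nadir} − 3q_{Nadir}².
∂π/∂q_{Nadir} = 185 − 8q_{Nadir} − q_{Mesa} = 0, so q_{Nadir} = 23.125 − 0.125q_{Mesa}.
For Mesa: ∂π/∂q_{Mesa} = 196 − 2q_{Mesa} − q_{Nadir} = 0 ⇒ q_{Mesa} = 98 − 0.5q_{Nadir}.
Solving the two reaction functions simultaneously: (1 − (−0.125)(−0.5))q_{Nadir} = 23.125 − 0.125·98, so 0.9375q_{Nadir} = 10.875 and q_{Nadir} = 11.6.
Then q_{Mesa} = 98 − 0.5·11.6 = 92.2.
Equilibrium price: P = 289 − 103.8 = 185.2.

185.2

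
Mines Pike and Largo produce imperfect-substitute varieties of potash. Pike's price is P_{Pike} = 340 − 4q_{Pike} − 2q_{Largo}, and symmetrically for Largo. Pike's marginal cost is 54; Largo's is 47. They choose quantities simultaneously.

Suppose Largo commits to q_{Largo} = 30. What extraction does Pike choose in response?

28.25

Mine Pike's profit: π = q_{Pike}(340 − 4q_{Pike} − 2q_{Largo}) − 54q_{Pike}.
∂π/∂q_{Pike} = 286 − 8q_{Pike} − 2q_{Largo} = 0 ⇒ q_{Pike} = 35.75 − 0.25q_{Largo}.
At q_{Largo} = 30: q_{Pike} = 35.75 − 0.25·30 = 28.25.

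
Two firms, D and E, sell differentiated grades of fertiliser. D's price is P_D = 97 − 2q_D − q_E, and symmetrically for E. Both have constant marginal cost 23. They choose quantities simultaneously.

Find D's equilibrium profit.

438.08

Firm D's profit: π = q_D(97 − 2q_D − q_E) − 23q_D.
∂π/∂q_D = 74 − 4q_D − q_E = 0 ⇒ q_D = 18.5 − 0.25q_E.
The game is symmetric, so in equilibrium q_E = q_D: the reaction function gives 1.25q_D = 18.5, hence q_D = 14.8.
P_D = 97 − 2·14.8 − 14.8 = 52.6.
Profit = (52.6 − 23)·14.8 = 438.08.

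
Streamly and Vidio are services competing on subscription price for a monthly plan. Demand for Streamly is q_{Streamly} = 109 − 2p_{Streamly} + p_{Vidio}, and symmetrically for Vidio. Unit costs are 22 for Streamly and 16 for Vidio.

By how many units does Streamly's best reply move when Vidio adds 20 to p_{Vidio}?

Streamly's profit: π = (p_{Streamly} − 22)(109 − 2p_{Streamly} + p_{Vidio}).
∂π/∂p_{Streamly} = 153 − 4p_{Streamly} + p_{Vidio} = 0 ⇒ p_{Streamly} = 38.25 + 0.25p_{Vidio}.
The reaction-function slope is 0.25, so a 20-unit rise in p_{Vidio} moves p_{Streamly} by 0.25 × 20 = 5. Streamly's best response rises — the actions are strategic complements.

5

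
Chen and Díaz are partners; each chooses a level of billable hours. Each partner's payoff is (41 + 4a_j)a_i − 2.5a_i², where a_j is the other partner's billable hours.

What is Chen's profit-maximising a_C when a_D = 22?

Chen's payoff is (41 + 4a_D)a_C − 2.5a_C².
∂π/∂a_C = 41 + 4a_D − 5a_C = 0, so a_C = 8.2 + 0.8a_D.
At a_D = 22: a_C = 8.2 + 0.8·22 = 25.8.

25.8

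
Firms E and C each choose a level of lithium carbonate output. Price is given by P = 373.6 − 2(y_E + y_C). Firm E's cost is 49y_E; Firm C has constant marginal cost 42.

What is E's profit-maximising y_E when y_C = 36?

63.15

Firm E's profit: π = y_E(373.6 − 2(y_E + y_C)) − 49y_E.
∂π/∂y_E = 324.6 − 4y_E − 2y_C = 0, so y_E = 81.15 − 0.5y_C.
At y_C = 36: y_E = 81.15 − 0.5·36 = 63.15.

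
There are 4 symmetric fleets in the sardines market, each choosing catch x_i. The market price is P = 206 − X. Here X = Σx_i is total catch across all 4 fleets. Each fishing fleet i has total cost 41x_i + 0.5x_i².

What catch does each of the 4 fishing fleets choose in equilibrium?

A representative fishing fleet's profit is π_i = x_i(206 − X) − 41x_i − 0.5x_i², with X = x_i + Σ_{j≠i} x_j.
First-order condition: 165 − 3x_i − Σ_{j≠i} x_j = 0.
Imposing symmetry (x_j = x for all j) turns Σ_{j≠i} x_j into 3x, so 165 = 6x and x = 27.5.

27.5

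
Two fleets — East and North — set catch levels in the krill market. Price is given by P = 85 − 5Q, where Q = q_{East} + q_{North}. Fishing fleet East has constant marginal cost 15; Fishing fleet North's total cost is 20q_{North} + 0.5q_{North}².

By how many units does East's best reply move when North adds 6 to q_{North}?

-3

Fishing fleet East's profit: π = q_{East}(85 − 5(q_{East} + q_{North})) − 15q_{East}.
∂π/∂q_{East} = 70 − 10q_{East} − 5q_{North} = 0, so q_{East} = 7 − 0.5q_{North}.
The reaction-function slope is −0.5, so a 6-unit rise in q_{North} moves q_{East} by −0.5 × 6 = −3. East's best response falls — the actions are strategic substitutes.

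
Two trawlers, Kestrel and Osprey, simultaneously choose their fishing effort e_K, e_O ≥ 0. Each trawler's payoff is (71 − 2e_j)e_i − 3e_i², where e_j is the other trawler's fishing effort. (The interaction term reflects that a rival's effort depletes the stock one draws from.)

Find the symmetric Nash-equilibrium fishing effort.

Kestrel's payoff is (71 − 2e_O)e_K − 3e_K².
∂π/∂e_K = 71 − 2e_O − 6e_K = 0, so e_K = 71/6 − (1/3)e_O.
The game is symmetric, so in equilibrium e_O = e_K: the reaction function gives (4/3)e_K = 71/6, hence e_K = 8.875.

8.875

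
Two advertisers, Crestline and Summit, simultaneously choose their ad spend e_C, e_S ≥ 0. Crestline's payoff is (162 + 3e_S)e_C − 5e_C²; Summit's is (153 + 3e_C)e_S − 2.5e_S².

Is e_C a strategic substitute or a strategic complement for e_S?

strategic complements

Expanding Crestline's payoff: 162e_C + 3e_Se_C − 5e_C².
∂π/∂e_C = 162 + 3e_S − 10e_C = 0, so e_C = 16.2 + 0.3e_S.
The best-response slope de_C/de_S = 0.3 > 0: the reaction function is upward-sloping, so the choices are strategic complements.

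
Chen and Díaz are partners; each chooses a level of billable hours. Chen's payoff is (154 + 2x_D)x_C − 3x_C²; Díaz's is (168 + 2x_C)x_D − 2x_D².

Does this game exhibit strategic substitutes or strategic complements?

Expanding Chen's payoff: 154x_C + 2x_Dx_C − 3x_C².
∂π/∂x_C = 154 + 2x_D − 6x_C = 0, so x_C = 77/3 + (1/3)x_D.
The best-response slope dx_C/dx_D = 1/3 > 0: the reaction function is upward-sloping, so the choices are strategic complements.

strategic complements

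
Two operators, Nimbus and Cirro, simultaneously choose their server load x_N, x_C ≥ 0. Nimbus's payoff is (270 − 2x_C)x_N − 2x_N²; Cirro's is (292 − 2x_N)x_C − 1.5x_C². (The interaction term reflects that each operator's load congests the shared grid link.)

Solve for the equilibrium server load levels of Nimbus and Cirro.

Expanding Nimbus's payoff: 270x_N − 2x_Cx_N − 2x_N².
∂π/∂x_N = 270 − 2x_C − 4x_N = 0, so x_N = 67.5 − 0.5x_C.
Likewise for Cirro: x_C = 292/3 − (2/3)x_N.
Solving the two reaction functions simultaneously: (1 − (−0.5)(−2/3))x_N = 67.5 − 0.5·(292/3), so (2/3)x_N = 113/6 and x_N = 28.25.
Then x_C = 292/3 − (2/3)·28.25 = 78.5.

28.25, 78.5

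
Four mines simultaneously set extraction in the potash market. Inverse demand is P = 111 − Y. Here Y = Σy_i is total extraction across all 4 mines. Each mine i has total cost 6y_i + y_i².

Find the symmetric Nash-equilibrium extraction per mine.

15

A representative mine's profit is π_i = y_i(111 − Y) − 6y_i − y_i², with Y = y_i + Σ_{j≠i} y_j.
First-order condition: 105 − 4y_i − Σ_{j≠i} y_j = 0.
With identical mines, set every y_j = y: then 105 − 4y − 3y = 0, i.e. y = 105/7 = 15.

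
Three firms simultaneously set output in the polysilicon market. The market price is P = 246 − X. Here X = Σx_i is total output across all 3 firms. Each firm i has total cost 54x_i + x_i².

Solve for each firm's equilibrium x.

A representative firm's profit is π_i = x_i(246 − X) − 54x_i − x_i², with X = x_i + Σ_{j≠i} x_j.
First-order condition: 192 − 4x_i − Σ_{j≠i} x_j = 0.
With identical firms, set every x_j = x: then 192 − 4x − 2x = 0, i.e. x = 192/6 = 32.

32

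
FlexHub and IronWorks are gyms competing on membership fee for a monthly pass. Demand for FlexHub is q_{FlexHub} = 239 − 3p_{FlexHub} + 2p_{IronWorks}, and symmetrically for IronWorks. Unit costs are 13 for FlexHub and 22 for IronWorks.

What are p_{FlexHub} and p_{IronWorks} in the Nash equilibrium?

71.1875, 74.5625

FlexHub's profit: π = (p_{FlexHub} − 13)(239 − 3p_{FlexHub} + 2p_{IronWorks}).
∂π/∂p_{FlexHub} = 278 − 6p_{FlexHub} + 2p_{IronWorks} = 0 ⇒ p_{FlexHub} = 139/3 + (1/3)p_{IronWorks}.
Similarly p_{IronWorks} = 305/6 + (1/3)p_{FlexHub}.
Substituting the second reaction function into the first: p_{FlexHub} = 139/3 + (1/3)(305/6 + (1/3)p_{FlexHub}), which gives (8/9)p_{FlexHub} = 1139/18 ⇒ p_{FlexHub} = 71.1875.
Then p_{IronWorks} = 305/6 + (1/3)·71.1875 = 74.5625.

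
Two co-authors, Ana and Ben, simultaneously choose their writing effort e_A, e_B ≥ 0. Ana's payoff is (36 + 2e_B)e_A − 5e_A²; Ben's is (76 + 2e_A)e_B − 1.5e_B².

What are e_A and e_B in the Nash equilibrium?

10, 32

Expanding Ana's payoff: 36e_A + 2e_Be_A − 5e_A².
∂π/∂e_A = 36 + 2e_B − 10e_A = 0, so e_A = 3.6 + 0.2e_B.
Likewise for Ben: e_B = 76/3 + (2/3)e_A.
Solving the two reaction functions simultaneously: (1 − (0.2)(2/3))e_A = 3.6 + 0.2·(76/3), so (13/15)e_A = 26/3 and e_A = 10.
Then e_B = 76/3 + (2/3)·10 = 32.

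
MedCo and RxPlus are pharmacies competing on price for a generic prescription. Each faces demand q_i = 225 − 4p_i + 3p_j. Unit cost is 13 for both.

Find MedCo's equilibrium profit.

7191.04

MedCo's profit: π = (p_{MedCo} − 13)(225 − 4p_{MedCo} + 3p_{RxPlus}).
∂π/∂p_{MedCo} = 277 − 8p_{MedCo} + 3p_{RxPlus} = 0 ⇒ p_{MedCo} = 34.625 + 0.375p_{RxPlus}.
Setting p_{MedCo} = p_{RxPlus} in the reaction function: p_{MedCo} = 34.625 + 0.375p_{MedCo}, so p_{MedCo} = 34.625 / 0.625 = 55.4.
q_{MedCo} = 225 − 4·55.4 + 3·55.4 = 169.6.
Profit = (55.4 − 13)·169.6 = 7191.04.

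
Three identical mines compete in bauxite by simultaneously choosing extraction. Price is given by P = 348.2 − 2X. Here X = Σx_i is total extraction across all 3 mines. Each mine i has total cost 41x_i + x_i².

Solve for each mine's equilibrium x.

A representative mine's profit is π_i = x_i(348.2 − 2X) − 41x_i − x_i², with X = x_i + Σ_{j≠i} x_j.
First-order condition: 307.2 − 6x_i − 2Σ_{j≠i} x_j = 0.
With identical mines, set every x_j = x: then 307.2 − 6x − 4x = 0, i.e. x = 307.2/10 = 30.72.

30.72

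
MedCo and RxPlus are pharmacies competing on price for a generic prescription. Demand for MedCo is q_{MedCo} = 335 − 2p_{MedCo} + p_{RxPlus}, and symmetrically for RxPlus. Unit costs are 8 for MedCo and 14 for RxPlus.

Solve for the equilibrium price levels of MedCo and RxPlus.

117.8, 120.2

MedCo's profit: π = (p_{MedCo} − 8)(335 − 2p_{MedCo} + p_{RxPlus}).
∂π/∂p_{MedCo} = 351 − 4p_{MedCo} + p_{RxPlus} = 0 ⇒ p_{MedCo} = 87.75 + 0.25p_{RxPlus}.
Similarly p_{RxPlus} = 90.75 + 0.25p_{MedCo}.
Solving the two reaction functions simultaneously: (1 − (0.25)(0.25))p_{MedCo} = 87.75 + 0.25·90.75, so 0.9375p_{MedCo} = 110.4375 and p_{MedCo} = 117.8.
Then p_{RxPlus} = 90.75 + 0.25·117.8 = 120.2.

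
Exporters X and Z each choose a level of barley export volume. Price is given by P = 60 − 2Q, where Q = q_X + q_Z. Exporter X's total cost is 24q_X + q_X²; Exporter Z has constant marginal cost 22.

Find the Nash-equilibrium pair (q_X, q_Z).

Exporter X's profit: π = q_X(60 − 2(q_X + q_Z)) − 24q_X − q_X².
∂π/∂q_X = 36 − 6q_X − 2q_Z = 0, so q_X = 6 − (1/3)q_Z.
For Z: ∂π/∂q_Z = 38 − 4q_Z − 2q_X = 0 ⇒ q_Z = 9.5 − 0.5q_X.
Plugging q_Z into X's best response: q_X = 6 − (1/3)(9.5 − 0.5q_X) ⇒ (5/6)q_X = 17/6, so q_X = 3.4.
Then q_Z = 9.5 − 0.5·3.4 = 7.8.

3.4, 7.8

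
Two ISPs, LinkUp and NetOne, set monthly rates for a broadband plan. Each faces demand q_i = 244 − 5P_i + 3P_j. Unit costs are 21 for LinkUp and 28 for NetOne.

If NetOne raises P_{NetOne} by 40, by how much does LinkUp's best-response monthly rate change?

12

LinkUp's profit: π = (P_{LinkUp} − 21)(244 − 5P_{LinkUp} + 3P_{NetOne}).
∂π/∂P_{LinkUp} = 349 − 10P_{LinkUp} + 3P_{NetOne} = 0 ⇒ P_{LinkUp} = 34.9 + 0.3P_{NetOne}.
The reaction-function slope is 0.3, so a 40-unit rise in P_{NetOne} moves P_{LinkUp} by 0.3 × 40 = 12. LinkUp's best response rises — the actions are strategic complements.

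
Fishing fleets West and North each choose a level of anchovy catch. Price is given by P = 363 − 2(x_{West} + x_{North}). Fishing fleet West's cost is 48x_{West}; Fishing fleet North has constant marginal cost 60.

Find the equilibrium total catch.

Fishing fleet West's profit: π = x_{West}(363 − 2(x_{West} + x_{North})) − 48x_{West}.
∂π/∂x_{West} = 315 − 4x_{West} − 2x_{North} = 0, so x_{West} = 78.75 − 0.5x_{North}.
By the same steps for North: x_{North} = 75.75 − 0.5x_{West}.
Substituting the second reaction function into the first: x_{West} = 78.75 − 0.5(75.75 − 0.5x_{West}), which gives 0.75x_{West} = 40.875 ⇒ x_{West} = 54.5.
Then x_{North} = 75.75 − 0.5·54.5 = 48.5.
Total catch: 54.5 + 48.5 = 103.

103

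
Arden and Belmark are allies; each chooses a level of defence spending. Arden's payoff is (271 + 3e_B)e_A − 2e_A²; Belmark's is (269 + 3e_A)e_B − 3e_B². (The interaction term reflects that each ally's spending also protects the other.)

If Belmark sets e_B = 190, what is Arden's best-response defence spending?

Expanding Arden's payoff: 271e_A + 3e_Be_A − 2e_A².
∂π/∂e_A = 271 + 3e_B − 4e_A = 0, so e_A = 67.75 + 0.75e_B.
At e_B = 190: e_A = 67.75 + 0.75·190 = 210.25.

210.25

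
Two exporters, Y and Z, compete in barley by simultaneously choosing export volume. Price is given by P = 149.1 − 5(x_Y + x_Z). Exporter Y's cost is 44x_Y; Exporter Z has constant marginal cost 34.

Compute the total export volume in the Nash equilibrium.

14.68

Exporter Y's profit: π = x_Y(149.1 − 5(x_Y + x_Z)) − 44x_Y.
∂π/∂x_Y = 105.1 − 10x_Y − 5x_Z = 0, so x_Y = 10.51 − 0.5x_Z.
By the same steps for Z: x_Z = 11.51 − 0.5x_Y.
Substituting the second reaction function into the first: x_Y = 10.51 − 0.5(11.51 − 0.5x_Y), which gives 0.75x_Y = 4.755 ⇒ x_Y = 6.34.
Then x_Z = 11.51 − 0.5·6.34 = 8.34.
Total export volume: 6.34 + 8.34 = 14.68.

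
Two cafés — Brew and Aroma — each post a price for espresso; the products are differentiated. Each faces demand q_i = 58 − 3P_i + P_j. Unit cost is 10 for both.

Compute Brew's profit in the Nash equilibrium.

173.28

Brew's profit: π = (P_{Brew} − 10)(58 − 3P_{Brew} + P_{Aroma}).
∂π/∂P_{Brew} = 88 − 6P_{Brew} + P_{Aroma} = 0 ⇒ P_{Brew} = 44/3 + (1/6)P_{Aroma}.
By symmetry P_{Aroma} = P_{Brew}; substituting into the reaction function, (5/6)P_{Brew} = 44/3 and P_{Brew} = 17.6.
q_{Brew} = 58 − 3·17.6 + 17.6 = 22.8.
Profit = (17.6 − 10)·22.8 = 173.28.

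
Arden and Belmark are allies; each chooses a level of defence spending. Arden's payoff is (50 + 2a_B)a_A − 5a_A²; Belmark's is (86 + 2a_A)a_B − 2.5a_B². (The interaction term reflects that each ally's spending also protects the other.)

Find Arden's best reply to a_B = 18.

8.6

Expanding Arden's payoff: 50a_A + 2a_Ba_A − 5a_A².
∂π/∂a_A = 50 + 2a_B − 10a_A = 0, so a_A = 5 + 0.2a_B.
At a_B = 18: a_A = 5 + 0.2·18 = 8.6.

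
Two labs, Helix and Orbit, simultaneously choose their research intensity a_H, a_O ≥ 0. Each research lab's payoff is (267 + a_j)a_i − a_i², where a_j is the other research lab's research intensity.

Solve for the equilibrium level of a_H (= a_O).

267

Helix's payoff is (267 + a_O)a_H − a_H².
∂π/∂a_H = 267 + a_O − 2a_H = 0, so a_H = 133.5 + 0.5a_O.
Setting a_H = a_O in the reaction function: a_H = 133.5 + 0.5a_H, so a_H = 133.5 / 0.5 = 267.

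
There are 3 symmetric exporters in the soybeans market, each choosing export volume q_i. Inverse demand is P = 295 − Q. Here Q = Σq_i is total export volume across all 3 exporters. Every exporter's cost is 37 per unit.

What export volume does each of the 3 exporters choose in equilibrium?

64.5

A representative exporter's profit is π_i = q_i(295 − Q) − 37q_i, with Q = q_i + Σ_{j≠i} q_j.
First-order condition: 258 − 2q_i − Σ_{j≠i} q_j = 0.
Imposing symmetry (q_j = q for all j) turns Σ_{j≠i} q_j into 2q, so 258 = 4q and q = 64.5.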